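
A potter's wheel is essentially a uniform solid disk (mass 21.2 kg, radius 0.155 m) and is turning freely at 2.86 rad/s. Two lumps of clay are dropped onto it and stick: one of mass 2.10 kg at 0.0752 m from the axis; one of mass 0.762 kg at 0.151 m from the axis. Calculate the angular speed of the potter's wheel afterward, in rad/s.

ω_f ≈ 2.57 rad/s

The added mass arrives with no angular momentum about the axis, and any external torque about the axis is negligible, so the system's angular momentum is conserved.
I_p = ½(21.2)(0.155)² = 0.2547 kg·m².
Added inertia Σmr² = (2.10)(0.0752)² + (0.762)(0.151)² = 0.02925 kg·m²; I_f = 0.2547 + 0.02925 = 0.2839 kg·m².
ω_f = I_p ω_i / I_f = (0.2547)(2.86) / 0.2839 = 2.565 rad/s.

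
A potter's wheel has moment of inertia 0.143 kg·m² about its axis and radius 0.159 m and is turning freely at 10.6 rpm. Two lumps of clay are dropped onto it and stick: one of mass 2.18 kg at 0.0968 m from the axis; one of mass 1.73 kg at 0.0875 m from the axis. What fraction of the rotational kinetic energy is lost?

fraction ≈ 0.191

No external torque acts about the axis; L_before = L_after.
Added inertia Σmr² = (2.18)(0.0968)² + (1.73)(0.0875)² = 0.03367 kg·m²; I_f = 0.1430 + 0.03367 = 0.1767 kg·m².
ω_f = I_p ω_i / I_f = (0.1430)(10.6) / 0.1767 = 8.580 rpm.
KE_i = ½(0.1430)(1.110 rad/s)² = 0.08810 J; KE_f = ½(0.1767)(0.8985)² = 0.07131 J.
Fraction lost = 0.1906.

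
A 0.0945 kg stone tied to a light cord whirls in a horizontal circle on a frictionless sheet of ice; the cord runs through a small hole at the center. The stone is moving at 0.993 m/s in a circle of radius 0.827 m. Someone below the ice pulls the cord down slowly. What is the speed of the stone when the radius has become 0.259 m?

v₂ ≈ 3.17 m/s

Central (radial) force ⇒ zero torque about the center ⇒ m v r is constant.
v₂ = v₁ r₁ / r₂ = (0.993)(0.827) / (0.259) = 3.171 m/s.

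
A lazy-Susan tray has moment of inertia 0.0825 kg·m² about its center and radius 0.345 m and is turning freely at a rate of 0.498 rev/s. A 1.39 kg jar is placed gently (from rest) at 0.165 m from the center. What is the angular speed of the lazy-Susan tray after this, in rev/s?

No external torque acts about the center; L_before = L_after.
Added inertia Σmr² = (1.39)(0.165)² = 0.03784 kg·m²; I_f = 0.08250 + 0.03784 = 0.1203 kg·m².
ω_f = I_p ω_i / I_f = (0.08250)(0.498) / 0.1203 = 0.3414 rev/s.

ω_f ≈ 0.341 rev/s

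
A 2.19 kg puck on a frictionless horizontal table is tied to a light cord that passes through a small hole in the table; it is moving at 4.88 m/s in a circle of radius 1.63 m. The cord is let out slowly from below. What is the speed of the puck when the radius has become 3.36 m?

v₂ ≈ 2.37 m/s

The only horizontal force on the mass is along the cord (radial), so it exerts no torque about the hole and angular momentum m v r is conserved.
v₂ = v₁ r₁ / r₂ = (4.88)(1.63) / (3.36) = 2.367 m/s.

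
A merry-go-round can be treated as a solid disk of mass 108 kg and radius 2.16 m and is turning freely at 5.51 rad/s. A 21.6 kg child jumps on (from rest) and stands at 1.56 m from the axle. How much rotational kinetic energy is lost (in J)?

energy lost ≈ 660 J

The added mass arrives with no angular momentum about the axle, and any external torque about the axle is negligible, so the system's angular momentum is conserved.
I_p = ½(108)(2.16)² = 251.9 kg·m².
Added inertia Σmr² = (21.6)(1.56)² = 52.57 kg·m²; I_f = 251.9 + 52.57 = 304.5 kg·m².
ω_f = I_p ω_i / I_f = (251.9)(5.51) / 304.5 = 4.559 rad/s.
KE_i = ½(251.9)(5.510 rad/s)² = 3824 J; KE_f = ½(304.5)(4.559)² = 3164 J.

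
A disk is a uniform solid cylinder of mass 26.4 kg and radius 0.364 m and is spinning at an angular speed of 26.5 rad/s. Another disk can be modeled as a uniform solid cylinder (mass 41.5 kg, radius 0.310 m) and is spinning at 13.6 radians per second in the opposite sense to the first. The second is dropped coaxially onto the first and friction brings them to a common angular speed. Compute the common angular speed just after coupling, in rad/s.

|ω_f| ≈ 5.14 rad/s

No external torque acts about the common axis, so total angular momentum is conserved.
Moments of inertia: I_A = ½(26.4)(0.364)² = 1.749 kg·m²; I_B = ½(41.5)(0.310)² = 1.994 kg·m².
Taking A's sense as positive: L = (1.749)(26.5) − (1.994)(13.6) = 19.23 kg·m²·rad/s.
Combined I = 1.749 + 1.994 = 3.743 kg·m².
ω_f = L / I = 19.23 / 3.743 = 5.137 rad/s.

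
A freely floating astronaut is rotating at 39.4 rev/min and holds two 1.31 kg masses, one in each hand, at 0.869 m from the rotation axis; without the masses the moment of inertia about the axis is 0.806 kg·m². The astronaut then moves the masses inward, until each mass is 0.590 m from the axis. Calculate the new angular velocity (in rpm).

ω₂ ≈ 63.9 rpm

No external torque acts about the spin axis, so angular momentum is conserved.
I₁ = 0.806 + 2(1.31)(0.869)² = 2.785 kg·m²; I₂ = 0.806 + 2(1.31)(0.590)² = 1.718 kg·m².
ω₂ = I₁ω₁ / I₂ = (2.785)(39.4 rpm) / (1.718) = 63.86 rpm.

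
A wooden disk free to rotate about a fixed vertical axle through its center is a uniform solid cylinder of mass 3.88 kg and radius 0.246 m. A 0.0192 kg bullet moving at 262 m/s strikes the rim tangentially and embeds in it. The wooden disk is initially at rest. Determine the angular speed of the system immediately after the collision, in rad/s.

About the axle the impulsive forces during the collision are internal, so angular momentum about that axis is conserved.
I_p = ½(3.88)(0.246)² = 0.1174 kg·m². Taking the sense of the bullet's angular momentum as positive, L_{bullet} = m v R = (0.0192)(262)(0.246) = 1.237 kg·m²/s.
L_i = 0 + 1.237 = 1.237 kg·m²/s.
After sticking, I_f = I_p + m R² = 0.1174 + (0.0192)(0.246)² = 0.1186 kg·m².
ω_f = L_i / I_f = 1.237 / 0.1186 = 10.44 rad/s.

|ω_f| ≈ 10.4 rad/s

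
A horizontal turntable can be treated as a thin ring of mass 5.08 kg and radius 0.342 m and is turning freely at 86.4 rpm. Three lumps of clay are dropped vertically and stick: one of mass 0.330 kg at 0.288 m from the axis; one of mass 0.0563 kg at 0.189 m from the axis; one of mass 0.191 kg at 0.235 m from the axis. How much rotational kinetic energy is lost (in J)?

No external torque acts about the axis; L_before = L_after.
I_p = (5.08)(0.342)² = 0.5942 kg·m².
Added inertia Σmr² = (0.330)(0.288)² + (0.0563)(0.189)² + (0.191)(0.235)² = 0.03993 kg·m²; I_f = 0.5942 + 0.03993 = 0.6341 kg·m².
ω_f = I_p ω_i / I_f = (0.5942)(86.4) / 0.6341 = 80.96 rpm.
KE_i = ½(0.5942)(9.048 rad/s)² = 24.32 J; KE_f = ½(0.6341)(8.478)² = 22.79 J.

energy lost ≈ 1.53 J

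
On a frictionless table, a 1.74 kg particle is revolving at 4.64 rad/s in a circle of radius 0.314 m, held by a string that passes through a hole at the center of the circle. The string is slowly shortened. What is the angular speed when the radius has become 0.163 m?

The constraining force is radial, so m r² ω about the center is conserved.
ω₂ = ω₁ (r₁/r₂)² = (4.64)(0.314/0.163)² = 17.22 rad/s.

ω₂ ≈ 17.2 rad/s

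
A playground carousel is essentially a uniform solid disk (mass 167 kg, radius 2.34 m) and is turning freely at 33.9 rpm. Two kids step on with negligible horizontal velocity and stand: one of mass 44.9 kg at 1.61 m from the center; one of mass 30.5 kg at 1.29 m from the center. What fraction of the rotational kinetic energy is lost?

The added mass arrives with no angular momentum about the center, and any external torque about the center is negligible, so the system's angular momentum is conserved.
I_p = ½(167)(2.34)² = 457.2 kg·m².
Added inertia Σmr² = (44.9)(1.61)² + (30.5)(1.29)² = 167.1 kg·m²; I_f = 457.2 + 167.1 = 624.4 kg·m².
ω_f = I_p ω_i / I_f = (457.2)(33.9) / 624.4 = 24.82 rpm.
KE_i = ½(457.2)(3.550 rad/s)² = 2881 J; KE_f = ½(624.4)(2.600)² = 2110 J.
Fraction lost = 0.2677.

fraction ≈ 0.268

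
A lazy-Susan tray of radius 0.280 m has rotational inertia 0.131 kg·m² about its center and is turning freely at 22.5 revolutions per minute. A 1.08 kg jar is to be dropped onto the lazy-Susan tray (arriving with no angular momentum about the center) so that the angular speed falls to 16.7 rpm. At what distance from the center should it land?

r ≈ 0.205 m

The added mass arrives with no angular momentum about the center, and any external torque about the center is negligible, so the system's angular momentum is conserved.
I_p ω_i = (I_p + m r²) ω_f ⇒ m r² = I_p(ω_i/ω_f − 1) = 0.1310(22.5/16.7 − 1) = 0.04550 kg·m².
r = √(0.04550/1.08) = 0.2052 m.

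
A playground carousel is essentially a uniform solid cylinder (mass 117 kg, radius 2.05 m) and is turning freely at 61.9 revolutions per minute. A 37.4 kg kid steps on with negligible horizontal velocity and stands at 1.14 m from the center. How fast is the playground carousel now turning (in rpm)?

The added mass arrives with no angular momentum about the center, and any external torque about the center is negligible, so the system's angular momentum is conserved.
I_p = ½(117)(2.05)² = 245.8 kg·m².
Added inertia Σmr² = (37.4)(1.14)² = 48.61 kg·m²; I_f = 245.8 + 48.61 = 294.5 kg·m².
ω_f = I_p ω_i / I_f = (245.8)(61.9) / 294.5 = 51.68 rpm.

ω_f ≈ 51.7 rpm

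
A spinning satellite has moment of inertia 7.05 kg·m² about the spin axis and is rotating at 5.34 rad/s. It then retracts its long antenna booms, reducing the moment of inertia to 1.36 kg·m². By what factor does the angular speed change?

ω₂/ω₁ ≈ 5.18

Angular momentum about the spin axis is conserved since the torque about it is zero.
ω₂/ω₁ = I₁/I₂ = 7.050 / 1.360 = 5.184.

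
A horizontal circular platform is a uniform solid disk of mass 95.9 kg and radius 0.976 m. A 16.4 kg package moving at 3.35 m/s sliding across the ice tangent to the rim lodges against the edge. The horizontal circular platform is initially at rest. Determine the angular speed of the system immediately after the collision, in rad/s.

|ω_f| ≈ 0.875 rad/s

About the central axle the impulsive forces during the collision are internal, so angular momentum about that axis is conserved.
I_p = ½(95.9)(0.976)² = 45.68 kg·m². Taking the sense of the package's angular momentum as positive, L_{package} = m v R = (16.4)(3.35)(0.976) = 53.62 kg·m²/s.
L_i = 0 + 53.62 = 53.62 kg·m²/s.
After sticking, I_f = I_p + m R² = 45.68 + (16.4)(0.976)² = 61.30 kg·m².
ω_f = L_i / I_f = 53.62 / 61.30 = 0.8748 rad/s.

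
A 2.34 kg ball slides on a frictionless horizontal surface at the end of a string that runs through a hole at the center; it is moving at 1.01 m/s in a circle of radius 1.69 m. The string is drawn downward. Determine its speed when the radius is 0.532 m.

Central (radial) force ⇒ zero torque about the center ⇒ m v r is constant.
v₂ = v₁ r₁ / r₂ = (1.01)(1.69) / (0.532) = 3.208 m/s.

v₂ ≈ 3.21 m/s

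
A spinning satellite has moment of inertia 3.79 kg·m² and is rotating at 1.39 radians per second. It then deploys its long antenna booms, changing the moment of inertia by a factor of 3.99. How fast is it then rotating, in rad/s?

ω₂ ≈ 0.348 rad/s

Angular momentum about the spin axis is conserved since the torque about it is zero.
I₂ = 3.99 × 3.79 = 15.12 kg·m².
ω₂ = I₁ω₁ / I₂ = (3.790)(1.39 rad/s) / (15.12) = 0.3484 rad/s.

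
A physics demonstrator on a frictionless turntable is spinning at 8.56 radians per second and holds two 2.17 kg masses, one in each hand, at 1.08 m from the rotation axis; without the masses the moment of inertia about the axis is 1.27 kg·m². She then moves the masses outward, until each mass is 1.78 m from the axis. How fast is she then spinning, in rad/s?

No external torque acts about the spin axis, so angular momentum is conserved.
I₁ = 1.27 + 2(2.17)(1.08)² = 6.332 kg·m²; I₂ = 1.27 + 2(2.17)(1.78)² = 15.02 kg·m².
ω₂ = I₁ω₁ / I₂ = (6.332)(8.56 rad/s) / (15.02) = 3.609 rad/s.

ω₂ ≈ 3.61 rad/s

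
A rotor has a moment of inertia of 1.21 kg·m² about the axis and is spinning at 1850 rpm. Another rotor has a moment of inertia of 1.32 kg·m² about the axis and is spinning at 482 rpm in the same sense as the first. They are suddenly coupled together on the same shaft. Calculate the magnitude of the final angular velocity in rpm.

|ω_f| ≈ 1140 rpm

The coupling torques are internal; angular momentum about the shared axis is conserved.
Taking A's sense as positive: L = (1.210)(1850) + (1.320)(482) = 2875 kg·m²·rpm.
Combined I = 1.210 + 1.320 = 2.530 kg·m².
ω_f = L / I = 2875 / 2.530 = 1136 rpm.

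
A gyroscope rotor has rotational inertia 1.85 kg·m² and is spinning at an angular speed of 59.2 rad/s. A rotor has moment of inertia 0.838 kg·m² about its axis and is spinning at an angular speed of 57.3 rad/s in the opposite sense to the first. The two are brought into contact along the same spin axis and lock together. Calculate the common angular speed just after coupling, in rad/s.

|ω_f| ≈ 22.9 rad/s

The coupling torques are internal; angular momentum about the shared axis is conserved.
Taking A's sense as positive: L = (1.850)(59.2) − (0.8380)(57.3) = 61.50 kg·m²·rad/s.
Combined I = 1.850 + 0.8380 = 2.688 kg·m².
ω_f = L / I = 61.50 / 2.688 = 22.88 rad/s.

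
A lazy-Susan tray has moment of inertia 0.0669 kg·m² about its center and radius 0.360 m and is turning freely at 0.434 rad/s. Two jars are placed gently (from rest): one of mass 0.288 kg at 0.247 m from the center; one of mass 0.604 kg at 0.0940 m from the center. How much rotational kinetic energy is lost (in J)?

No external torque acts about the center; L_before = L_after.
Added inertia Σmr² = (0.288)(0.247)² + (0.604)(0.0940)² = 0.02291 kg·m²; I_f = 0.06690 + 0.02291 = 0.08981 kg·m².
ω_f = I_p ω_i / I_f = (0.06690)(0.434) / 0.08981 = 0.3233 rad/s.
KE_i = ½(0.06690)(0.4340 rad/s)² = 0.006301 J; KE_f = ½(0.08981)(0.3233)² = 0.004693 J.

energy lost ≈ 0.00161 J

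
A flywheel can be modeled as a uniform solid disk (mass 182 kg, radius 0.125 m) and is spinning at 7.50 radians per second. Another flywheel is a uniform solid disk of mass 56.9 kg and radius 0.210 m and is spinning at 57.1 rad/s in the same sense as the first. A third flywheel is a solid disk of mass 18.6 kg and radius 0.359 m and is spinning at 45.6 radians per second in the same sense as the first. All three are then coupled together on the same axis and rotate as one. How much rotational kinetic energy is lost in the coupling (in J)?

ΔKE lost ≈ 911 J

The coupling torques are internal; angular momentum about the shared axis is conserved.
Moments of inertia: I_A = ½(182)(0.125)² = 1.422 kg·m²; I_B = ½(56.9)(0.210)² = 1.255 kg·m²; I_C = ½(18.6)(0.359)² = 1.199 kg·m².
Taking A's sense as positive: L = (1.422)(7.50) + (1.255)(57.1) + (1.199)(45.6) = 137.0 kg·m²·rad/s.
Combined I = 1.422 + 1.255 + 1.199 = 3.875 kg·m².
ω_f = L / I = 137.0 / 3.875 = 35.34 rad/s.
KE_i = ½ΣIω² = 3331 J; KE_f = ½(3.875)(35.34)² = 2420 J.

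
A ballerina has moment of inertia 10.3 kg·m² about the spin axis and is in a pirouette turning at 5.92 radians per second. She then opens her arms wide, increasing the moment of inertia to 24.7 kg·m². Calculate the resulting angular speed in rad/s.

With no external torque about the axis, L is conserved: I₁ω₁ = I₂ω₂.
ω₂ = I₁ω₁ / I₂ = (10.30)(5.92 rad/s) / (24.70) = 2.469 rad/s.

ω₂ ≈ 2.47 rad/s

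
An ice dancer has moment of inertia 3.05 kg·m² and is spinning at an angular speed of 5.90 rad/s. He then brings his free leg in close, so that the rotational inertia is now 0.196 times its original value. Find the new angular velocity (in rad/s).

No external torque acts about the spin axis, so angular momentum is conserved.
I₂ = 0.196 × 3.05 = 0.5978 kg·m².
ω₂ = I₁ω₁ / I₂ = (3.050)(5.90 rad/s) / (0.5978) = 30.10 rad/s.

ω₂ ≈ 30.1 rad/s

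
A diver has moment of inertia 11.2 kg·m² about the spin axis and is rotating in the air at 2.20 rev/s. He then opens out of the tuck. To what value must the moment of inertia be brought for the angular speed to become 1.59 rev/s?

I₂ ≈ 15.5 kg·m²

No external torque acts about the spin axis, so angular momentum is conserved.
I₂ = I₁ω₁ / ω₂ = (11.2)(2.20) / (1.59) = 15.50 kg·m².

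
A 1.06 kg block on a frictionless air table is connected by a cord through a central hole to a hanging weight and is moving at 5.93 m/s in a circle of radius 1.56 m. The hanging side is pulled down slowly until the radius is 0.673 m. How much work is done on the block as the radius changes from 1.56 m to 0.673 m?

W ≈ 81.5 J

Central (radial) force ⇒ zero torque about the center ⇒ m v r is constant.
v₂ = v₁ r₁ / r₂ = (5.93)(1.56) / (0.673) = 13.75 m/s.
W = ΔKE = ½m(v₂² − v₁²) = 81.50 J.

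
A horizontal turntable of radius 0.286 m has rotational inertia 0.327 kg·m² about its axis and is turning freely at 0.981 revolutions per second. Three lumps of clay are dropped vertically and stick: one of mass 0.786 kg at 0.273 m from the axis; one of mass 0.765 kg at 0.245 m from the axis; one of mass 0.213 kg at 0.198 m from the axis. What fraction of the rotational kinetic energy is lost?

fraction ≈ 0.257

No external torque acts about the axis; L_before = L_after.
Added inertia Σmr² = (0.786)(0.273)² + (0.765)(0.245)² + (0.213)(0.198)² = 0.1128 kg·m²; I_f = 0.3270 + 0.1128 = 0.4398 kg·m².
ω_f = I_p ω_i / I_f = (0.3270)(0.981) / 0.4398 = 0.7293 rev/s.
KE_i = ½(0.3270)(6.164 rad/s)² = 6.212 J; KE_f = ½(0.4398)(4.582)² = 4.618 J.
Fraction lost = 0.2566.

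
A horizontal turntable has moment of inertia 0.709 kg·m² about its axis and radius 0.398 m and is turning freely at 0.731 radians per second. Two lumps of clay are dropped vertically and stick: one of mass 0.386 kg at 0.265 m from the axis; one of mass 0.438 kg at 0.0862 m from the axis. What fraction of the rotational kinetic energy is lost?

No external torque acts about the axis; L_before = L_after.
Added inertia Σmr² = (0.386)(0.265)² + (0.438)(0.0862)² = 0.03036 kg·m²; I_f = 0.7090 + 0.03036 = 0.7394 kg·m².
ω_f = I_p ω_i / I_f = (0.7090)(0.731) / 0.7394 = 0.7010 rad/s.
KE_i = ½(0.7090)(0.7310 rad/s)² = 0.1894 J; KE_f = ½(0.7394)(0.7010)² = 0.1817 J.
Fraction lost = 0.04106.

fraction ≈ 0.0411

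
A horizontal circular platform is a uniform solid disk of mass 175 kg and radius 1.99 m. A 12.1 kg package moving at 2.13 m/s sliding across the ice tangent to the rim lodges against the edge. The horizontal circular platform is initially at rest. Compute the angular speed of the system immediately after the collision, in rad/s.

|ω_f| ≈ 0.130 rad/s

About the central axle the impulsive forces during the collision are internal, so angular momentum about that axis is conserved.
I_p = ½(175)(1.99)² = 346.5 kg·m². Taking the sense of the package's angular momentum as positive, L_{package} = m v R = (12.1)(2.13)(1.99) = 51.29 kg·m²/s.
L_i = 0 + 51.29 = 51.29 kg·m²/s.
After sticking, I_f = I_p + m R² = 346.5 + (12.1)(1.99)² = 394.4 kg·m².
ω_f = L_i / I_f = 51.29 / 394.4 = 0.1300 rad/s.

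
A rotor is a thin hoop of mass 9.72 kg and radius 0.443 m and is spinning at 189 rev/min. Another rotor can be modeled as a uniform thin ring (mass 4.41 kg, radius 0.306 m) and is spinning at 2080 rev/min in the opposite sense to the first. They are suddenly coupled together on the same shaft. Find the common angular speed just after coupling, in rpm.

The coupling torques are internal; angular momentum about the shared axis is conserved.
Moments of inertia: I_A = (9.72)(0.443)² = 1.908 kg·m²; I_B = (4.41)(0.306)² = 0.4129 kg·m².
Taking A's sense as positive: L = (1.908)(189) − (0.4129)(2080) = -498.4 kg·m²·rpm.
Combined I = 1.908 + 0.4129 = 2.320 kg·m².
ω_f = L / I = -498.4 / 2.320 = -214.8 rpm.

|ω_f| ≈ 215 rpm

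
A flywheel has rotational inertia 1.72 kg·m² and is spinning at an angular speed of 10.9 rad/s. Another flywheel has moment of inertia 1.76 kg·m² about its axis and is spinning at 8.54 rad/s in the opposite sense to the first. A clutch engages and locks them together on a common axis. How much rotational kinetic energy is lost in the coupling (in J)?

No external torque acts about the common axis, so total angular momentum is conserved.
Taking A's sense as positive: L = (1.720)(10.9) − (1.760)(8.54) = 3.718 kg·m²·rad/s.
Combined I = 1.720 + 1.760 = 3.480 kg·m².
ω_f = L / I = 3.718 / 3.480 = 1.068 rad/s.
KE_i = ½ΣIω² = 166.4 J; KE_f = ½(3.480)(1.068)² = 1.986 J.

ΔKE lost ≈ 164 J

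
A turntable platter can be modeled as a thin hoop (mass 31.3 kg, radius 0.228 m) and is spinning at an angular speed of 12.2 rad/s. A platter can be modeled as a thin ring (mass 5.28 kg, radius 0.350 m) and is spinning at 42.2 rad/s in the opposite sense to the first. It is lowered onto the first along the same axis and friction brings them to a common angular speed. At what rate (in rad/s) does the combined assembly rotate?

|ω_f| ≈ 3.27 rad/s

The coupling torques are internal; angular momentum about the shared axis is conserved.
Moments of inertia: I_A = (31.3)(0.228)² = 1.627 kg·m²; I_B = (5.28)(0.350)² = 0.6468 kg·m².
Taking A's sense as positive: L = (1.627)(12.2) − (0.6468)(42.2) = -7.444 kg·m²·rad/s.
Combined I = 1.627 + 0.6468 = 2.274 kg·m².
ω_f = L / I = -7.444 / 2.274 = -3.274 rad/s.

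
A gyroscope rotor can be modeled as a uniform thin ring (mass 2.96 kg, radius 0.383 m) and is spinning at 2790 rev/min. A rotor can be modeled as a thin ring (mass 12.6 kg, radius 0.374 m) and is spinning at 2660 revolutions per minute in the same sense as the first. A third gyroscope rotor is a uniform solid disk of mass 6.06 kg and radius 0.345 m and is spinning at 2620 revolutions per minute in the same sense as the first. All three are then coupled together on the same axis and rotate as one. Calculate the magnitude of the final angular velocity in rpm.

No external torque acts about the common axis, so total angular momentum is conserved.
Moments of inertia: I_A = (2.96)(0.383)² = 0.4342 kg·m²; I_B = (12.6)(0.374)² = 1.762 kg·m²; I_C = ½(6.06)(0.345)² = 0.3606 kg·m².
Taking A's sense as positive: L = (0.4342)(2790) + (1.762)(2660) + (0.3606)(2620) = 6844 kg·m²·rpm.
Combined I = 0.4342 + 1.762 + 0.3606 = 2.557 kg·m².
ω_f = L / I = 6844 / 2.557 = 2676 rpm.

|ω_f| ≈ 2680 rpm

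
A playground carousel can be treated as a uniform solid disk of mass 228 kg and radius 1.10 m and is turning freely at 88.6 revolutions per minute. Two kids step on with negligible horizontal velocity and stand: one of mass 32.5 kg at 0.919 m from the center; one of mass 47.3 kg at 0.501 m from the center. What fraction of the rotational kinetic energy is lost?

fraction ≈ 0.222

The added mass arrives with no angular momentum about the center, and any external torque about the center is negligible, so the system's angular momentum is conserved.
I_p = ½(228)(1.10)² = 137.9 kg·m².
Added inertia Σmr² = (32.5)(0.919)² + (47.3)(0.501)² = 39.32 kg·m²; I_f = 137.9 + 39.32 = 177.3 kg·m².
ω_f = I_p ω_i / I_f = (137.9)(88.6) / 177.3 = 68.95 rpm.
KE_i = ½(137.9)(9.278 rad/s)² = 5937 J; KE_f = ½(177.3)(7.220)² = 4620 J.
Fraction lost = 0.2218.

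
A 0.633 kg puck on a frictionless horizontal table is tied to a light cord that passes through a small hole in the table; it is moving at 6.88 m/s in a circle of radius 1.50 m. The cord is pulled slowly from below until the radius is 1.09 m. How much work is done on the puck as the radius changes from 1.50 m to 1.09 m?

The only horizontal force on the mass is along the cord (radial), so it exerts no torque about the hole and angular momentum m v r is conserved.
v₂ = v₁ r₁ / r₂ = (6.88)(1.50) / (1.09) = 9.468 m/s.
W = ΔKE = ½m(v₂² − v₁²) = 13.39 J.

W ≈ 13.4 J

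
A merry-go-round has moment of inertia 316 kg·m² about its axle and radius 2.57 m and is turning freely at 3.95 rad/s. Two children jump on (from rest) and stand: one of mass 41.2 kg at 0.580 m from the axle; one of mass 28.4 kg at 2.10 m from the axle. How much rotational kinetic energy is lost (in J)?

energy lost ≈ 753 J

The added mass arrives with no angular momentum about the axle, and any external torque about the axle is negligible, so the system's angular momentum is conserved.
Added inertia Σmr² = (41.2)(0.580)² + (28.4)(2.10)² = 139.1 kg·m²; I_f = 316.0 + 139.1 = 455.1 kg·m².
ω_f = I_p ω_i / I_f = (316.0)(3.95) / 455.1 = 2.743 rad/s.
KE_i = ½(316.0)(3.950 rad/s)² = 2465 J; KE_f = ½(455.1)(2.743)² = 1712 J.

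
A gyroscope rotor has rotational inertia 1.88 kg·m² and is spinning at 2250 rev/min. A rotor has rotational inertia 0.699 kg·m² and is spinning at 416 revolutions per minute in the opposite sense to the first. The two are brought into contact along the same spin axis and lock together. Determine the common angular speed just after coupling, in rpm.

|ω_f| ≈ 1530 rpm

The coupling torques are internal; angular momentum about the shared axis is conserved.
Taking A's sense as positive: L = (1.880)(2250) − (0.6990)(416) = 3939 kg·m²·rpm.
Combined I = 1.880 + 0.6990 = 2.579 kg·m².
ω_f = L / I = 3939 / 2.579 = 1527 rpm.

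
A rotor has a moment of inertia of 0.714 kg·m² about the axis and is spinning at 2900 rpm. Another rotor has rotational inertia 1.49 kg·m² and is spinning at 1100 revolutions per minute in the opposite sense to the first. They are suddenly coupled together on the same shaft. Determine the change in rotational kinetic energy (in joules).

ΔKE ≈ -42300 J

The coupling torques are internal; angular momentum about the shared axis is conserved.
Taking A's sense as positive: L = (0.7140)(2900) − (1.490)(1100) = 431.6 kg·m²·rpm.
Combined I = 0.7140 + 1.490 = 2.204 kg·m².
ω_f = L / I = 431.6 / 2.204 = 195.8 rpm.
KE_i = ½ΣIω² = 42810 J; KE_f = ½(2.204)(20.51)² = 463.4 J.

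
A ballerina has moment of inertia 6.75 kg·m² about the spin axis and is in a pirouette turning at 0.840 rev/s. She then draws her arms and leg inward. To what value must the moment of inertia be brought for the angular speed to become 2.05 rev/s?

I₂ ≈ 2.77 kg·m²

With no external torque about the axis, L is conserved: I₁ω₁ = I₂ω₂.
I₂ = I₁ω₁ / ω₂ = (6.75)(0.840) / (2.05) = 2.766 kg·m².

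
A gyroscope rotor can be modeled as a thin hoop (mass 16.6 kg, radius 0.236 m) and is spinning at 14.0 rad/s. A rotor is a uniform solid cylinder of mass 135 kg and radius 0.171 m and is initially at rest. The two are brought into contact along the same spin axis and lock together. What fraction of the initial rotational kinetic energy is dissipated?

fraction ≈ 0.681

The coupling torques are internal; angular momentum about the shared axis is conserved.
Moments of inertia: I_A = (16.6)(0.236)² = 0.9246 kg·m²; I_B = ½(135)(0.171)² = 1.974 kg·m².
Taking A's sense as positive: L = (0.9246)(14.0) = 12.94 kg·m²·rad/s.
Combined I = 0.9246 + 1.974 = 2.898 kg·m².
ω_f = L / I = 12.94 / 2.898 = 4.466 rad/s.
KE_i = ½ΣIω² = 90.61 J; KE_f = ½(2.898)(4.466)² = 28.90 J.
Fraction dissipated = (KE_i − KE_f)/KE_i = 0.6810.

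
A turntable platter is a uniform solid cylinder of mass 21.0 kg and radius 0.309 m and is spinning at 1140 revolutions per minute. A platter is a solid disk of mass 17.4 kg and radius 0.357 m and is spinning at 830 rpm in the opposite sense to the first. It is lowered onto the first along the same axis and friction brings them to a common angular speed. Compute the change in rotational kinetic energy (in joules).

The coupling torques are internal; angular momentum about the shared axis is conserved.
Moments of inertia: I_A = ½(21.0)(0.309)² = 1.003 kg·m²; I_B = ½(17.4)(0.357)² = 1.109 kg·m².
Taking A's sense as positive: L = (1.003)(1140) − (1.109)(830) = 222.6 kg·m²·rpm.
Combined I = 1.003 + 1.109 = 2.111 kg·m².
ω_f = L / I = 222.6 / 2.111 = 105.4 rpm.
KE_i = ½ΣIω² = 11330 J; KE_f = ½(2.111)(11.04)² = 128.7 J.

ΔKE ≈ -11200 J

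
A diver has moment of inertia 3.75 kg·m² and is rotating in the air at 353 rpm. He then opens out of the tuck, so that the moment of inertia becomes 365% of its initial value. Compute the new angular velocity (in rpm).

With no external torque about the axis, L is conserved: I₁ω₁ = I₂ω₂.
I₂ = 3.65 × 3.75 = 13.69 kg·m².
ω₂ = I₁ω₁ / I₂ = (3.750)(353 rpm) / (13.69) = 96.71 rpm.

ω₂ ≈ 96.7 rpm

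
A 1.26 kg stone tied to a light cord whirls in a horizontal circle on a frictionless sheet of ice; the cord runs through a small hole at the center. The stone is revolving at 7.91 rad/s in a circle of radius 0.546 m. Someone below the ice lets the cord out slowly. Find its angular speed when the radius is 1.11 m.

ω₂ ≈ 1.91 rad/s

The constraining force is radial, so m r² ω about the center is conserved.
ω₂ = ω₁ (r₁/r₂)² = (7.91)(0.546/1.11)² = 1.914 rad/s.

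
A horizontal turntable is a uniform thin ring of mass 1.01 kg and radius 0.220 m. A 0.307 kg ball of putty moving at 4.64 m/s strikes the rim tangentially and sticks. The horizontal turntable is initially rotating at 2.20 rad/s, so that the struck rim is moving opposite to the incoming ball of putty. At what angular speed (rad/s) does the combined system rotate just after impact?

The axle reaction passes through the axle and exerts no torque about it; angular momentum about the axle is conserved through the impact.
I_p = (1.01)(0.220)² = 0.04888 kg·m². Taking the sense of the ball of putty's angular momentum as positive, L_{ball} = m v R = (0.307)(4.64)(0.220) = 0.3134 kg·m²/s.
L_i = −I_p ω_p + m v R = −(0.04888)(2.20) + 0.3134 = 0.2058 kg·m²/s.
After sticking, I_f = I_p + m R² = 0.04888 + (0.307)(0.220)² = 0.06374 kg·m².
ω_f = L_i / I_f = 0.2058 / 0.06374 = 3.229 rad/s.

|ω_f| ≈ 3.23 rad/s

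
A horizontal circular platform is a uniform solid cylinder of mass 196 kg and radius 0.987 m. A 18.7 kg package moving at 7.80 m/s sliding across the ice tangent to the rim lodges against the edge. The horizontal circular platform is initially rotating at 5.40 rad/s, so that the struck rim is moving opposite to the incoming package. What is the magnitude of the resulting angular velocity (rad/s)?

About the central axle the impulsive forces during the collision are internal, so angular momentum about that axis is conserved.
I_p = ½(196)(0.987)² = 95.47 kg·m². Taking the sense of the package's angular momentum as positive, L_{package} = m v R = (18.7)(7.80)(0.987) = 144.0 kg·m²/s.
L_i = −I_p ω_p + m v R = −(95.47)(5.40) + 144.0 = -371.6 kg·m²/s.
After sticking, I_f = I_p + m R² = 95.47 + (18.7)(0.987)² = 113.7 kg·m².
ω_f = L_i / I_f = -371.6 / 113.7 = -3.268 rad/s.

|ω_f| ≈ 3.27 rad/s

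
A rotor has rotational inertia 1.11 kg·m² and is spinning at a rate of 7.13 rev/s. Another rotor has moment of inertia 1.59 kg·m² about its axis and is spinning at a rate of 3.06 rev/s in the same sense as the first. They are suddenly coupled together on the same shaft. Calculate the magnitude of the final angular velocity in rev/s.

The coupling torques are internal; angular momentum about the shared axis is conserved.
Taking A's sense as positive: L = (1.110)(7.13) + (1.590)(3.06) = 12.78 kg·m²·rev/s.
Combined I = 1.110 + 1.590 = 2.700 kg·m².
ω_f = L / I = 12.78 / 2.700 = 4.733 rev/s.

|ω_f| ≈ 4.73 rev/s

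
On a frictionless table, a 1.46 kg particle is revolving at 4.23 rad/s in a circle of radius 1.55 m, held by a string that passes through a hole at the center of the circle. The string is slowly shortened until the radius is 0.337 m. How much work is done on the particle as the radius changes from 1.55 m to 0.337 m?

No torque about the axis ⇒ m r₁² ω₁ = m r₂² ω₂.
ω₂ = ω₁ (r₁/r₂)² = (4.23)(1.55/0.337)² = 89.48 rad/s.
W = ΔKE = ½m(v₂² − v₁²) = 632.5 J.

W ≈ 632 J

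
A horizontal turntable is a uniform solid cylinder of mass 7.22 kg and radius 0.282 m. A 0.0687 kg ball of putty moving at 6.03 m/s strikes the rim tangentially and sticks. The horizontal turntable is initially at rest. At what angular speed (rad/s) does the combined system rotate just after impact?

|ω_f| ≈ 0.399 rad/s

About the axle the impulsive forces during the collision are internal, so angular momentum about that axis is conserved.
I_p = ½(7.22)(0.282)² = 0.2871 kg·m². Taking the sense of the ball of putty's angular momentum as positive, L_{ball} = m v R = (0.0687)(6.03)(0.282) = 0.1168 kg·m²/s.
L_i = 0 + 0.1168 = 0.1168 kg·m²/s.
After sticking, I_f = I_p + m R² = 0.2871 + (0.0687)(0.282)² = 0.2925 kg·m².
ω_f = L_i / I_f = 0.1168 / 0.2925 = 0.3993 rad/s.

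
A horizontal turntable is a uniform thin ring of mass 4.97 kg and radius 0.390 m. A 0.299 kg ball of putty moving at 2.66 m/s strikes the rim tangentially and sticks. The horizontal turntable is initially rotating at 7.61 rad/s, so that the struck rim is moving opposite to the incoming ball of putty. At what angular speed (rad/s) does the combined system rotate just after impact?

The axle reaction passes through the axle and exerts no torque about it; angular momentum about the axle is conserved through the impact.
I_p = (4.97)(0.390)² = 0.7559 kg·m². Taking the sense of the ball of putty's angular momentum as positive, L_{ball} = m v R = (0.299)(2.66)(0.390) = 0.3102 kg·m²/s.
L_i = −I_p ω_p + m v R = −(0.7559)(7.61) + 0.3102 = -5.442 kg·m²/s.
After sticking, I_f = I_p + m R² = 0.7559 + (0.299)(0.390)² = 0.8014 kg·m².
ω_f = L_i / I_f = -5.442 / 0.8014 = -6.791 rad/s.

|ω_f| ≈ 6.79 rad/s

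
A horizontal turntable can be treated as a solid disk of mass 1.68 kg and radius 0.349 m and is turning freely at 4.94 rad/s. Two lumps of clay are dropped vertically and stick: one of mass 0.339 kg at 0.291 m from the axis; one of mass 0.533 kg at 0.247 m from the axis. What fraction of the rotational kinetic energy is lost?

fraction ≈ 0.374

The added mass arrives with no angular momentum about the axis, and any external torque about the axis is negligible, so the system's angular momentum is conserved.
I_p = ½(1.68)(0.349)² = 0.1023 kg·m².
Added inertia Σmr² = (0.339)(0.291)² + (0.533)(0.247)² = 0.06122 kg·m²; I_f = 0.1023 + 0.06122 = 0.1635 kg·m².
ω_f = I_p ω_i / I_f = (0.1023)(4.94) / 0.1635 = 3.091 rad/s.
KE_i = ½(0.1023)(4.940 rad/s)² = 1.248 J; KE_f = ½(0.1635)(3.091)² = 0.7810 J.
Fraction lost = 0.3744.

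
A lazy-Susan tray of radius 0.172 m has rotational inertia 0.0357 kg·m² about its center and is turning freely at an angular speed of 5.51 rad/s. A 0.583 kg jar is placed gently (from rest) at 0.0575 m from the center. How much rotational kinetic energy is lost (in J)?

energy lost ≈ 0.0278 J

The added mass arrives with no angular momentum about the center, and any external torque about the center is negligible, so the system's angular momentum is conserved.
Added inertia Σmr² = (0.583)(0.0575)² = 0.001928 kg·m²; I_f = 0.03570 + 0.001928 = 0.03763 kg·m².
ω_f = I_p ω_i / I_f = (0.03570)(5.51) / 0.03763 = 5.228 rad/s.
KE_i = ½(0.03570)(5.510 rad/s)² = 0.5419 J; KE_f = ½(0.03763)(5.228)² = 0.5142 J.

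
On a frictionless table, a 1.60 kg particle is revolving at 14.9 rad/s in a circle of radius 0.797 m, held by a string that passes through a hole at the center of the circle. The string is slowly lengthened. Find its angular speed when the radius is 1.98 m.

The constraining force is radial, so m r² ω about the center is conserved.
ω₂ = ω₁ (r₁/r₂)² = (14.9)(0.797/1.98)² = 2.414 rad/s.

ω₂ ≈ 2.41 rad/s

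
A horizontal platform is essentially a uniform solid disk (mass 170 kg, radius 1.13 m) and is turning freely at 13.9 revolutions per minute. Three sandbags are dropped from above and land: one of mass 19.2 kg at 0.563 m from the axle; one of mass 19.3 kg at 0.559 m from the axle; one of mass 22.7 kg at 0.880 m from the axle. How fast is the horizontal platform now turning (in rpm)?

The added mass arrives with no angular momentum about the axle, and any external torque about the axle is negligible, so the system's angular momentum is conserved.
I_p = ½(170)(1.13)² = 108.5 kg·m².
Added inertia Σmr² = (19.2)(0.563)² + (19.3)(0.559)² + (22.7)(0.880)² = 29.70 kg·m²; I_f = 108.5 + 29.70 = 138.2 kg·m².
ω_f = I_p ω_i / I_f = (108.5)(13.9) / 138.2 = 10.91 rpm.

ω_f ≈ 10.9 rpm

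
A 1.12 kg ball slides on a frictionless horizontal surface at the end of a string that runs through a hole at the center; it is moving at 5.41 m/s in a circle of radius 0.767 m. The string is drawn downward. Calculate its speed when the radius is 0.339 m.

v₂ ≈ 12.2 m/s

Central (radial) force ⇒ zero torque about the center ⇒ m v r is constant.
v₂ = v₁ r₁ / r₂ = (5.41)(0.767) / (0.339) = 12.24 m/s.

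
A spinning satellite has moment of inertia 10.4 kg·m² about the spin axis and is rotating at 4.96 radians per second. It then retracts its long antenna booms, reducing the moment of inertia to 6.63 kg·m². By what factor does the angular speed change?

No external torque acts about the spin axis, so angular momentum is conserved.
ω₂/ω₁ = I₁/I₂ = 10.40 / 6.630 = 1.569.

ω₂/ω₁ ≈ 1.57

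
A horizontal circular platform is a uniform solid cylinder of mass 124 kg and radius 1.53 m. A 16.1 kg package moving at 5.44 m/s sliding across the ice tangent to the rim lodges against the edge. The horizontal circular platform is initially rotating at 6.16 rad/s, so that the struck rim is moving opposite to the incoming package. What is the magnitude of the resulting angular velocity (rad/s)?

|ω_f| ≈ 4.16 rad/s

The axle reaction passes through the central axle and exerts no torque about it; angular momentum about the central axle is conserved through the impact.
I_p = ½(124)(1.53)² = 145.1 kg·m². Taking the sense of the package's angular momentum as positive, L_{package} = m v R = (16.1)(5.44)(1.53) = 134.0 kg·m²/s.
L_i = −I_p ω_p + m v R = −(145.1)(6.16) + 134.0 = -760.0 kg·m²/s.
After sticking, I_f = I_p + m R² = 145.1 + (16.1)(1.53)² = 182.8 kg·m².
ω_f = L_i / I_f = -760.0 / 182.8 = -4.157 rad/s.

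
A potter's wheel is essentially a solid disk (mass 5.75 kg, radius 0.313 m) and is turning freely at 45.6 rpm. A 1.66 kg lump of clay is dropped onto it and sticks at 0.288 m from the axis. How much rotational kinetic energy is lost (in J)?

No external torque acts about the axis; L_before = L_after.
I_p = ½(5.75)(0.313)² = 0.2817 kg·m².
Added inertia Σmr² = (1.66)(0.288)² = 0.1377 kg·m²; I_f = 0.2817 + 0.1377 = 0.4193 kg·m².
ω_f = I_p ω_i / I_f = (0.2817)(45.6) / 0.4193 = 30.63 rpm.
KE_i = ½(0.2817)(4.775 rad/s)² = 3.211 J; KE_f = ½(0.4193)(3.207)² = 2.157 J.

energy lost ≈ 1.05 J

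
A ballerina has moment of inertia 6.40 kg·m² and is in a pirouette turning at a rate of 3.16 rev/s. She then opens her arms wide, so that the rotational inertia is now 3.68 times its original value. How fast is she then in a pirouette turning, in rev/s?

ω₂ ≈ 0.859 rev/s

Angular momentum about the spin axis is conserved since the torque about it is zero.
I₂ = 3.68 × 6.40 = 23.55 kg·m².
ω₂ = I₁ω₁ / I₂ = (6.400)(3.16 rev/s) / (23.55) = 0.8587 rev/s.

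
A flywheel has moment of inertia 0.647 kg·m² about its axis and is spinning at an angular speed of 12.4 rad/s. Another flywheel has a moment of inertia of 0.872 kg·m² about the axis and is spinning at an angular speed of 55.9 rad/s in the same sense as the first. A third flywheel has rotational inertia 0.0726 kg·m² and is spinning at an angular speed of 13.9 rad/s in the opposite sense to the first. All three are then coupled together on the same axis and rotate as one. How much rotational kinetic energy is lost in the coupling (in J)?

No external torque acts about the common axis, so total angular momentum is conserved.
Taking A's sense as positive: L = (0.6470)(12.4) + (0.8720)(55.9) − (0.07260)(13.9) = 55.76 kg·m²·rad/s.
Combined I = 0.6470 + 0.8720 + 0.07260 = 1.592 kg·m².
ω_f = L / I = 55.76 / 1.592 = 35.03 rad/s.
KE_i = ½ΣIω² = 1419 J; KE_f = ½(1.592)(35.03)² = 976.7 J.

ΔKE lost ≈ 442 J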